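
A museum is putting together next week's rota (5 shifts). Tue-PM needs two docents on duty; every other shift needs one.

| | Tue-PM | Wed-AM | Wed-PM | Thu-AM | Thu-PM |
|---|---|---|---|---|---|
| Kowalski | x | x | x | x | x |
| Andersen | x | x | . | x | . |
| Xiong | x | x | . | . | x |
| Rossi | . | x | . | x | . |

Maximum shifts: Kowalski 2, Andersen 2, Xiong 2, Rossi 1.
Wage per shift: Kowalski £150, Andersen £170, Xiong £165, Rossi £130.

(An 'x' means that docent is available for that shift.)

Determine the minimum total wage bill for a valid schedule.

Wed-PM can only be covered by Kowalski, so that assignment is forced.
Picking the cheapest available docent for each shift independently would cost £875, but that ignores the shift limits.
An optimal schedule: Tue-PM→Xiong+Andersen, Wed-AM→Xiong, Wed-PM→Kowalski, Thu-AM→Rossi, Thu-PM→Kowalski.
Total: 165 + 170 + 165 + 150 + 130 + 150 = £930.

£930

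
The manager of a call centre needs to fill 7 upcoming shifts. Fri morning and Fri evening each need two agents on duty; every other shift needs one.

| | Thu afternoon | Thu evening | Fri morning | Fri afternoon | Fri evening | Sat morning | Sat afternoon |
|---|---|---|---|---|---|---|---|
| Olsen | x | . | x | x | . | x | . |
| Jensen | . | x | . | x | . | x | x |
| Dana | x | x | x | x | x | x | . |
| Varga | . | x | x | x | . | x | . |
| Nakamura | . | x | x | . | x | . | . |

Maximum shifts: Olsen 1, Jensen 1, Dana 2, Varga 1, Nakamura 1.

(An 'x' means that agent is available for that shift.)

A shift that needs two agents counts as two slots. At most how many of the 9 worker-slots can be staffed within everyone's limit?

6

Total capacity across all agents is 1+1+2+1+1 = 6, and 9 slots are needed, so at most 6 can be filled.
An assignment achieving 6: Thu afternoon→Olsen, Thu evening→Dana, Fri morning→Varga, Fri evening→Dana+Nakamura, Sat afternoon→Jensen.
Loads: Olsen 1/1, Jensen 1/1, Dana 2/2, Varga 1/1, Nakamura 1/1.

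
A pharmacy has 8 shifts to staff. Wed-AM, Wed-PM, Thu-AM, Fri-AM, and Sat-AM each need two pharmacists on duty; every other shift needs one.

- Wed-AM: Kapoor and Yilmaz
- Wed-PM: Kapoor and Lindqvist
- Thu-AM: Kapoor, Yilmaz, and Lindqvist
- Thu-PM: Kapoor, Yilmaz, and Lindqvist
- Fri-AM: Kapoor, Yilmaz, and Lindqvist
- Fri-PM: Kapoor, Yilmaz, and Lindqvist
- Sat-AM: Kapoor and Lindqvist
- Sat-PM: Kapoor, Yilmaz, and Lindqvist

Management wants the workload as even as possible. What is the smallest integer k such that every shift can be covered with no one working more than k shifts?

5

With 3 pharmacists and 13 worker-slots to fill, someone must work at least ⌈13/3⌉ = 5 shifts, so k ≥ 5.
k = 5 works: Wed-AM→Kapoor+Yilmaz, Wed-PM→Kapoor+Lindqvist, Thu-AM→Kapoor+Yilmaz, Thu-PM→Kapoor, Fri-AM→Yilmaz+Lindqvist, Fri-PM→Yilmaz, Sat-AM→Kapoor+Lindqvist, Sat-PM→Yilmaz.
Loads: Kapoor 5, Yilmaz 5, Lindqvist 3 — all ≤ 5.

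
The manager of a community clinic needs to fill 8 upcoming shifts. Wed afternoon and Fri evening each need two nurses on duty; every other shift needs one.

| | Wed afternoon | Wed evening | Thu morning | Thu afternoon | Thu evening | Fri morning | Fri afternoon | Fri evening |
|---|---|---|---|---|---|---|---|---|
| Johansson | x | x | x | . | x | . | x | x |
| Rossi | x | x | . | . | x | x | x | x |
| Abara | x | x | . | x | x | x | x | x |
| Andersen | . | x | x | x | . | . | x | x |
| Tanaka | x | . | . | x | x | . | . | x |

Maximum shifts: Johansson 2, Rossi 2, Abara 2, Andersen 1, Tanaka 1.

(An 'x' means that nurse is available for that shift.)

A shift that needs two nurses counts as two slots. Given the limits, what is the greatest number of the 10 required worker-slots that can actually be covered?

Total capacity across all nurses is 2+2+2+1+1 = 8, and 10 slots are needed, so at most 8 can be filled.
An assignment achieving 8: Wed afternoon→Johansson+Rossi, Wed evening→Abara, Thu morning→Johansson, Thu afternoon→Abara, Thu evening→Tanaka, Fri morning→Rossi, Fri afternoon→Andersen.
Loads: Johansson 2/2, Rossi 2/2, Abara 2/2, Andersen 1/1, Tanaka 1/1.

8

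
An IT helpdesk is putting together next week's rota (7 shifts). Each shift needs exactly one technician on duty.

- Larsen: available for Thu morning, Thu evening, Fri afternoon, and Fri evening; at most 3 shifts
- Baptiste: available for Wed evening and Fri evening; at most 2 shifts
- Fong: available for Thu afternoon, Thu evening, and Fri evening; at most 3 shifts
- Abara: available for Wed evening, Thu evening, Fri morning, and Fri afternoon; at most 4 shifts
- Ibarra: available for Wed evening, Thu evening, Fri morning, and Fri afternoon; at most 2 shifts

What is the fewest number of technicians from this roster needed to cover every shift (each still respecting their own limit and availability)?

3

7 slots to fill and no one can take more than 4, so at least ⌈7/4⌉ = 2 technicians are needed.
Shifts {Wed evening, Thu morning, Thu afternoon} need 3 slots, but among the technicians available for them (Larsen, Baptiste, Fong, Abara, and Ibarra) any 2 together supply at most 2. So 2 technicians are not enough.
Larsen, Fong, and Abara alone can cover everything: Wed evening→Abara, Thu morning→Larsen, Thu afternoon→Fong, Thu evening→Fong, Fri morning→Abara, Fri afternoon→Larsen, Fri evening→Larsen.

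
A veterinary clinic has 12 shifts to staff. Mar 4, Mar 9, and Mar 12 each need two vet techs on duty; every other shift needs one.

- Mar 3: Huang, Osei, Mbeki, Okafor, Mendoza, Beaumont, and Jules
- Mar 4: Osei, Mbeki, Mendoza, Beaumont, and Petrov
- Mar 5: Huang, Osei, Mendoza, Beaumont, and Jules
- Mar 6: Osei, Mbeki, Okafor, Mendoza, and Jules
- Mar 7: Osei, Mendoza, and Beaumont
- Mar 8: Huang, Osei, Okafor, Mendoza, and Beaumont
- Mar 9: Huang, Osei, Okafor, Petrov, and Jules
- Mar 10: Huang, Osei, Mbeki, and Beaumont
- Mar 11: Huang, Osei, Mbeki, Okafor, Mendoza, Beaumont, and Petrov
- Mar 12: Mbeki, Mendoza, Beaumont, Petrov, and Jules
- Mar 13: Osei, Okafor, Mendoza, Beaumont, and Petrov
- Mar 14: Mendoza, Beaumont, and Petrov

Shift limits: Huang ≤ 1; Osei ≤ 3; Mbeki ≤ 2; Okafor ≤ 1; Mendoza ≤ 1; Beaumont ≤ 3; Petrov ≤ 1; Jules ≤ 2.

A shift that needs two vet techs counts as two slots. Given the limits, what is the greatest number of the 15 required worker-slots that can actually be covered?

Total capacity across all vet techs is 1+3+2+1+1+3+1+2 = 14, and 15 slots are needed, so at most 14 can be filled.
An assignment achieving 14: Mar 3→Beaumont, Mar 4→Osei+Mbeki, Mar 5→Osei, Mar 6→Mbeki, Mar 7→Osei, Mar 8→Okafor, Mar 9→Petrov+Jules, Mar 10→Huang, Mar 12→Beaumont+Jules, Mar 13→Beaumont, Mar 14→Mendoza.
Loads: Huang 1/1, Osei 3/3, Mbeki 2/2, Okafor 1/1, Mendoza 1/1, Beaumont 3/3, Petrov 1/1, Jules 2/2.

14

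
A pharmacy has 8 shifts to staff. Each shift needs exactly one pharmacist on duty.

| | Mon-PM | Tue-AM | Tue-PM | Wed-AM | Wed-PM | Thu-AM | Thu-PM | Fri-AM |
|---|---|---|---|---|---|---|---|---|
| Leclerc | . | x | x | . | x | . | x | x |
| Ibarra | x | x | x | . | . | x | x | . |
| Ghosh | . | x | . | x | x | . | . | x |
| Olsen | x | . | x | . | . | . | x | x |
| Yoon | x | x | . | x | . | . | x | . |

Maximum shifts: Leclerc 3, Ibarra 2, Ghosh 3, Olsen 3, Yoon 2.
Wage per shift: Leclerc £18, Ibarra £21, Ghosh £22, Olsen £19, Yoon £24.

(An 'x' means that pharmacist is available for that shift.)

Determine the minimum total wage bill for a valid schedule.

Thu-AM can only be covered by Ibarra, so that assignment is forced.
Picking the cheapest available pharmacist for each shift independently would cost £152, but that ignores the shift limits.
An optimal schedule: Mon-PM→Olsen, Tue-AM→Leclerc, Tue-PM→Leclerc, Wed-AM→Ghosh, Wed-PM→Leclerc, Thu-AM→Ibarra, Thu-PM→Olsen, Fri-AM→Olsen.
Total: 19 + 18 + 18 + 22 + 18 + 21 + 19 + 19 = £154.

£154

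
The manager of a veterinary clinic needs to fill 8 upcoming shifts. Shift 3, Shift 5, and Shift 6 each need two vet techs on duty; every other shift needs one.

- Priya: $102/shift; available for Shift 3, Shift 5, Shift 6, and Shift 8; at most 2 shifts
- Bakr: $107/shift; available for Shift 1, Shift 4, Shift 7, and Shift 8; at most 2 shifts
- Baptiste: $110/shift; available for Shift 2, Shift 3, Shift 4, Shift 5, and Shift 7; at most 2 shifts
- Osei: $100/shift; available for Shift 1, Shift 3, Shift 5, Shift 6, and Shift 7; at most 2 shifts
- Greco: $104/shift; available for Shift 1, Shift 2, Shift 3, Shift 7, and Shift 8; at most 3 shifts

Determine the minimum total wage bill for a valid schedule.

$1150

Shift 6 can only be covered by Priya and Osei, so that assignment is forced.
Picking the cheapest available vet tech for each shift independently would cost $1119, but that ignores the shift limits.
An optimal schedule: Shift 1→Bakr, Shift 2→Baptiste, Shift 3→Osei+Greco, Shift 4→Bakr, Shift 5→Priya+Baptiste, Shift 6→Priya+Osei, Shift 7→Greco, Shift 8→Greco.
Total: 107 + 110 + 100 + 104 + 107 + 102 + 110 + 102 + 100 + 104 + 104 = $1150.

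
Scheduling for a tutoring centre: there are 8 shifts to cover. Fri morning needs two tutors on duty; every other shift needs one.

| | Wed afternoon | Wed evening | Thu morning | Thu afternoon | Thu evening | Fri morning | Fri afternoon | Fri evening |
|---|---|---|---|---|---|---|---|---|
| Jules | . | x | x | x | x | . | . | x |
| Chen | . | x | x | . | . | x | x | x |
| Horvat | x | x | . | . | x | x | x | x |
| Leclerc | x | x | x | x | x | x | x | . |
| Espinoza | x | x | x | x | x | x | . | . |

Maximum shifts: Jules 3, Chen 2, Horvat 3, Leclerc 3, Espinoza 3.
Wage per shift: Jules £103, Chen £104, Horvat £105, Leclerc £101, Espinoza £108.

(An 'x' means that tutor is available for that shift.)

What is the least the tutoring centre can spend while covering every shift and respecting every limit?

Picking the cheapest available tutor for each shift independently would cost £914, but that ignores the shift limits.
An optimal schedule: Wed afternoon→Leclerc, Wed evening→Chen, Thu morning→Jules, Thu afternoon→Leclerc, Thu evening→Jules, Fri morning→Chen+Horvat, Fri afternoon→Leclerc, Fri evening→Jules.
Total: 101 + 104 + 103 + 101 + 103 + 104 + 105 + 101 + 103 = £925.

£925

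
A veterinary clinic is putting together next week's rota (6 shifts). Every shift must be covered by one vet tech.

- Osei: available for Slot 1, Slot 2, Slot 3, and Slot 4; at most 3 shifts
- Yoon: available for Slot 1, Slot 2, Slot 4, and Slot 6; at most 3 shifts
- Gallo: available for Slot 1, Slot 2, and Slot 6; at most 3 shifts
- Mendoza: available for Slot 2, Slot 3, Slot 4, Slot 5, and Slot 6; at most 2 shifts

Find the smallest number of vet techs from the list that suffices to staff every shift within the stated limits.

3

6 slots to fill and no one can take more than 3, so at least ⌈6/3⌉ = 2 vet techs are needed.
No set of 2 vet techs can cover every shift (each such set leaves at least one shift with no one available or exceeds a cap).
Osei, Yoon, and Mendoza alone can cover everything: Slot 1→Osei, Slot 2→Osei, Slot 3→Osei, Slot 4→Yoon, Slot 5→Mendoza, Slot 6→Yoon.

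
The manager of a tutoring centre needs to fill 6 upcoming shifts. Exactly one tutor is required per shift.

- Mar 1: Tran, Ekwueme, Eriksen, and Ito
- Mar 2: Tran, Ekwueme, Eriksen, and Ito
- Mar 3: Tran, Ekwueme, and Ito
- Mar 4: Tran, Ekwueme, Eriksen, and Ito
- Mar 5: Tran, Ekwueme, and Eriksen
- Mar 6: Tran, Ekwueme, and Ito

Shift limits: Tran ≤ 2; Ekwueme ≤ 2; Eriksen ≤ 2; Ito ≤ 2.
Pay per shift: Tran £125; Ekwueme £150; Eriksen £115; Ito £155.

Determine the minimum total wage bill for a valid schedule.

£780

Picking the cheapest available tutor for each shift independently would cost £710, but that ignores the shift limits.
An optimal schedule: Mar 1→Ekwueme, Mar 2→Eriksen, Mar 3→Tran, Mar 4→Eriksen, Mar 5→Tran, Mar 6→Ekwueme.
Total: 150 + 115 + 125 + 115 + 125 + 150 = £780.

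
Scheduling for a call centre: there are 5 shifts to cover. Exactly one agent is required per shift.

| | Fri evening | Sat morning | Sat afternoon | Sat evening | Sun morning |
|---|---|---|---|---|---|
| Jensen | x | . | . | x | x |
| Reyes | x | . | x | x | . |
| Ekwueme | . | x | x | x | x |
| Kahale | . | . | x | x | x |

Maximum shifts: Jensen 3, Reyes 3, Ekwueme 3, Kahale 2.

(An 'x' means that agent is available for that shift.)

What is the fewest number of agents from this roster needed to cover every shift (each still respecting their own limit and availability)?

5 slots to fill and no one can take more than 3, so at least ⌈5/3⌉ = 2 agents are needed.
Jensen and Ekwueme alone can cover everything: Fri evening→Jensen, Sat morning→Ekwueme, Sat afternoon→Ekwueme, Sat evening→Jensen, Sun morning→Jensen.

2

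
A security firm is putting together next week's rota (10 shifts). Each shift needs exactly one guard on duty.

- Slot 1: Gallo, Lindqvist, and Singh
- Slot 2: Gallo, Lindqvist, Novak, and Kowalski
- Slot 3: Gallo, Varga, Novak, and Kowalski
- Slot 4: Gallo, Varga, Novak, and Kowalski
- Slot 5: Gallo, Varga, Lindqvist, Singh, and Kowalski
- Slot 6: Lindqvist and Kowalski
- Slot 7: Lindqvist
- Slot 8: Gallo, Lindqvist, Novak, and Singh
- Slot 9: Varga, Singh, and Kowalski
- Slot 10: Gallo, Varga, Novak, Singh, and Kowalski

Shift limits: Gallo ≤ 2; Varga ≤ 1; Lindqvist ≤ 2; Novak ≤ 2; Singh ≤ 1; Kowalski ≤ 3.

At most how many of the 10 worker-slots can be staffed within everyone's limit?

10

Total capacity across all guards is 2+1+2+2+1+3 = 11, and 10 slots are needed, so at most 10 can be filled.
An assignment achieving 10: Slot 1→Gallo, Slot 2→Gallo, Slot 3→Novak, Slot 4→Novak, Slot 5→Kowalski, Slot 6→Lindqvist, Slot 7→Lindqvist, Slot 8→Singh, Slot 9→Varga, Slot 10→Kowalski.
Loads: Gallo 2/2, Varga 1/1, Lindqvist 2/2, Novak 2/2, Singh 1/1, Kowalski 2/3.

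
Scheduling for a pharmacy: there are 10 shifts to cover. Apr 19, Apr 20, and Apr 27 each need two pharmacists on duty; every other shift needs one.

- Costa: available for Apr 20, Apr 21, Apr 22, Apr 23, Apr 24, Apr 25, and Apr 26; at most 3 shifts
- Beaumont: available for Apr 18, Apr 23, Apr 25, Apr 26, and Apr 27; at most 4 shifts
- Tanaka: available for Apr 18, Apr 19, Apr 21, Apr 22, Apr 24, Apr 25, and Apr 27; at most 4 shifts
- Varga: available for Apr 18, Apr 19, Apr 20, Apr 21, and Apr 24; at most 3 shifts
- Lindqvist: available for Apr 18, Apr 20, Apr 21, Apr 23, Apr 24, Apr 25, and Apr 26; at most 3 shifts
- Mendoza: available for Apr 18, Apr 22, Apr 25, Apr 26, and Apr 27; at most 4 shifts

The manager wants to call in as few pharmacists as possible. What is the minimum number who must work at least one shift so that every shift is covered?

4

13 slots to fill and no one can take more than 4, so at least ⌈13/4⌉ = 4 pharmacists are needed.
Costa, Beaumont, Tanaka, and Varga alone can cover everything: Apr 18→Beaumont, Apr 19→Tanaka+Varga, Apr 20→Costa+Varga, Apr 21→Tanaka, Apr 22→Costa, Apr 23→Costa, Apr 24→Tanaka, Apr 25→Beaumont, Apr 26→Beaumont, Apr 27→Beaumont+Tanaka.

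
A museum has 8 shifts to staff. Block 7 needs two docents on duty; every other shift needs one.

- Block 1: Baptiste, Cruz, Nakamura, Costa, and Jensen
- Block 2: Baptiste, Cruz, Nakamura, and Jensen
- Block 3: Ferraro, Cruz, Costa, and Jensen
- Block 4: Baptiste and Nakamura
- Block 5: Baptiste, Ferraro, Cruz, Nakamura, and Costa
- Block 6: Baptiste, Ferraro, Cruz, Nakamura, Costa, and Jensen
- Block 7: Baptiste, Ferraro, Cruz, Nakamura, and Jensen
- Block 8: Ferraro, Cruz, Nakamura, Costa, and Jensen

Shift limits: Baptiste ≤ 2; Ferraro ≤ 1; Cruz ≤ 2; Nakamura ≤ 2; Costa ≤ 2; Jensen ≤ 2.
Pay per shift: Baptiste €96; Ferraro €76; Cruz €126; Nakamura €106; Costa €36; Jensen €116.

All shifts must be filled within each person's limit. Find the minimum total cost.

Picking the cheapest available docent for each shift independently would cost €544, but that ignores the shift limits.
An optimal schedule: Block 1→Costa, Block 2→Baptiste, Block 3→Costa, Block 4→Baptiste, Block 5→Ferraro, Block 6→Jensen, Block 7→Nakamura+Jensen, Block 8→Nakamura.
Total: 36 + 96 + 36 + 96 + 76 + 116 + 106 + 116 + 106 = €784.

€784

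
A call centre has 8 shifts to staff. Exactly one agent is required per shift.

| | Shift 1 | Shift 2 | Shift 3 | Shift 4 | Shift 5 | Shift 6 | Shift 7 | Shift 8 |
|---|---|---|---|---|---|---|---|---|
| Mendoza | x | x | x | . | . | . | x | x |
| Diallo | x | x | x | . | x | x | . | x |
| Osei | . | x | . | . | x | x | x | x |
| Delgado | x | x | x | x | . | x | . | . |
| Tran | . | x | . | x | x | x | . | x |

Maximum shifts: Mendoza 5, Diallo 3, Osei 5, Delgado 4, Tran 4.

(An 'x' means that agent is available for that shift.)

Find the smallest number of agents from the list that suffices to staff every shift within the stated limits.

2

8 slots to fill and no one can take more than 5, so at least ⌈8/5⌉ = 2 agents are needed.
Mendoza and Tran alone can cover everything: Shift 1→Mendoza, Shift 2→Mendoza, Shift 3→Mendoza, Shift 4→Tran, Shift 5→Tran, Shift 6→Tran, Shift 7→Mendoza, Shift 8→Mendoza.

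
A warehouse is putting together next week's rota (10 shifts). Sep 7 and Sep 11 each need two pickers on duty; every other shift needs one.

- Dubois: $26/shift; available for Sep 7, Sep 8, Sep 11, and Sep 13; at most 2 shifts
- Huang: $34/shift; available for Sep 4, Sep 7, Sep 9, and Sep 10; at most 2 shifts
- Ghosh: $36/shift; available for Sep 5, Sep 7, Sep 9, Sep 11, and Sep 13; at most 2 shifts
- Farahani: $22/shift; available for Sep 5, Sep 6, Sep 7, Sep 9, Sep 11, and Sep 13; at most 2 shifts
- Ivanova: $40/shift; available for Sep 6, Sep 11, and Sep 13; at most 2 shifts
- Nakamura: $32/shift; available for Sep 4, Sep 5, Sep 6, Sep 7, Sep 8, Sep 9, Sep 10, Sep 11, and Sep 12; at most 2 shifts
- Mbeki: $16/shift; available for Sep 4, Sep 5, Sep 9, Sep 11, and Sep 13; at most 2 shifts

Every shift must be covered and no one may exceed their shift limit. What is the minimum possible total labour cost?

Sep 12 can only be covered by Nakamura, so that assignment is forced.
Picking the cheapest available picker for each shift independently would cost $262, but that ignores the shift limits.
An optimal schedule: Sep 4→Mbeki, Sep 5→Mbeki, Sep 6→Farahani, Sep 7→Huang+Ghosh, Sep 8→Dubois, Sep 9→Huang, Sep 10→Nakamura, Sep 11→Dubois+Ghosh, Sep 12→Nakamura, Sep 13→Farahani.
Total: 16 + 16 + 22 + 34 + 36 + 26 + 34 + 32 + 26 + 36 + 32 + 22 = $332.

$332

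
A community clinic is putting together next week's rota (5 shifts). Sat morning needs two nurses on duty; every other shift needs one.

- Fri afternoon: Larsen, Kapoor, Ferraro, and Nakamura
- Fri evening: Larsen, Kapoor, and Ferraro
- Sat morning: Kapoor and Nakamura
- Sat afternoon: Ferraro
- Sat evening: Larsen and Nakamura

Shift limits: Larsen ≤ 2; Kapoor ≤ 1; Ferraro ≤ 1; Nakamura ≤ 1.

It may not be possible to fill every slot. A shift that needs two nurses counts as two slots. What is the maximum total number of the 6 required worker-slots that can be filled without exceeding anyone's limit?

Total capacity across all nurses is 2+1+1+1 = 5, and 6 slots are needed, so at most 5 can be filled.
An assignment achieving 5: Fri evening→Larsen, Sat morning→Kapoor+Nakamura, Sat afternoon→Ferraro, Sat evening→Larsen.
Loads: Larsen 2/2, Kapoor 1/1, Ferraro 1/1, Nakamura 1/1.

5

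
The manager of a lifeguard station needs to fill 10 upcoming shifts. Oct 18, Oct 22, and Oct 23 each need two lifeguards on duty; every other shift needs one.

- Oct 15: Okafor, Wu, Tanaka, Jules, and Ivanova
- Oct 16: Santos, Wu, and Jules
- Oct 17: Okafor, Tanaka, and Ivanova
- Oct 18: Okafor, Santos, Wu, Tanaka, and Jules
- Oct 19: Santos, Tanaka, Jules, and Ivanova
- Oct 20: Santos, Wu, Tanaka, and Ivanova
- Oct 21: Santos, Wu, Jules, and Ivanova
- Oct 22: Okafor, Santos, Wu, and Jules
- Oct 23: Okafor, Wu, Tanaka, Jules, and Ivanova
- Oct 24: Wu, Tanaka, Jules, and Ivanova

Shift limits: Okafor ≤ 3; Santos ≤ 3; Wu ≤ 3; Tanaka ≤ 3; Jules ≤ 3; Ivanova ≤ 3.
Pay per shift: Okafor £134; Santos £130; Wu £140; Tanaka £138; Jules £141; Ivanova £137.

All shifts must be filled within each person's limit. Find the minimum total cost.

Picking the cheapest available lifeguard for each shift independently would cost £1724, but that ignores the shift limits.
An optimal schedule: Oct 15→Tanaka, Oct 16→Santos, Oct 17→Okafor, Oct 18→Okafor+Tanaka, Oct 19→Santos, Oct 20→Santos, Oct 21→Ivanova, Oct 22→Okafor+Wu, Oct 23→Ivanova+Tanaka, Oct 24→Ivanova.
Total: 138 + 130 + 134 + 134 + 138 + 130 + 130 + 137 + 134 + 140 + 137 + 138 + 137 = £1757.

£1757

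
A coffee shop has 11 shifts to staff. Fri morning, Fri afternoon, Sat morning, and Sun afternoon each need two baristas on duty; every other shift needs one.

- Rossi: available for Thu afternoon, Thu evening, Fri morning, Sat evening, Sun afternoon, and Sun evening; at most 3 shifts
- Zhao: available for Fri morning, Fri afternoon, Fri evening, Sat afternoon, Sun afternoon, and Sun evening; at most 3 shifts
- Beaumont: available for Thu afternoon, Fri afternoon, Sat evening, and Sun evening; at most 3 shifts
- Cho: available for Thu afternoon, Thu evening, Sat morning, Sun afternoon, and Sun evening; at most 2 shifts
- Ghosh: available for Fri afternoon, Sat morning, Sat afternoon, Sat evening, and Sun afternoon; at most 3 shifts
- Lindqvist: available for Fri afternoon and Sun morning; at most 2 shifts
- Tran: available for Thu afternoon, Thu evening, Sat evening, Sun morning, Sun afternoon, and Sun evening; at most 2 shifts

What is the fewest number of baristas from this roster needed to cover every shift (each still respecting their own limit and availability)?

15 slots to fill and no one can take more than 3, so at least ⌈15/3⌉ = 5 baristas are needed.
Any 5 baristas together have capacity at most 3+3+3+3+2 = 14 < 15 slots, so 5 can never suffice.
Rossi, Zhao, Beaumont, Cho, Ghosh, and Lindqvist alone can cover everything: Thu afternoon→Rossi, Thu evening→Rossi, Fri morning→Rossi+Zhao, Fri afternoon→Beaumont+Ghosh, Fri evening→Zhao, Sat morning→Cho+Ghosh, Sat afternoon→Zhao, Sat evening→Beaumont, Sun morning→Lindqvist, Sun afternoon→Cho+Ghosh, Sun evening→Beaumont.

6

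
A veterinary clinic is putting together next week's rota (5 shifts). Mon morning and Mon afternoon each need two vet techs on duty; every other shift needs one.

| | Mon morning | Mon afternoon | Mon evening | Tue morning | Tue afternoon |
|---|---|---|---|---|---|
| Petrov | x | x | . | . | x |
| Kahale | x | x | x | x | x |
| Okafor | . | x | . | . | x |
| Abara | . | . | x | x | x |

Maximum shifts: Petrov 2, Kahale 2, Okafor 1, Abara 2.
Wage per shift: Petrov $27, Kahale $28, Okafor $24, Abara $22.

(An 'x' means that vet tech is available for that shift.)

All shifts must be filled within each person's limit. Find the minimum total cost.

$178

Mon morning can only be covered by Petrov and Kahale, so that assignment is forced.
Picking the cheapest available vet tech for each shift independently would cost $172, but that ignores the shift limits.
An optimal schedule: Mon morning→Petrov+Kahale, Mon afternoon→Petrov+Okafor, Mon evening→Kahale, Tue morning→Abara, Tue afternoon→Abara.
Total: 27 + 28 + 27 + 24 + 28 + 22 + 22 = $178.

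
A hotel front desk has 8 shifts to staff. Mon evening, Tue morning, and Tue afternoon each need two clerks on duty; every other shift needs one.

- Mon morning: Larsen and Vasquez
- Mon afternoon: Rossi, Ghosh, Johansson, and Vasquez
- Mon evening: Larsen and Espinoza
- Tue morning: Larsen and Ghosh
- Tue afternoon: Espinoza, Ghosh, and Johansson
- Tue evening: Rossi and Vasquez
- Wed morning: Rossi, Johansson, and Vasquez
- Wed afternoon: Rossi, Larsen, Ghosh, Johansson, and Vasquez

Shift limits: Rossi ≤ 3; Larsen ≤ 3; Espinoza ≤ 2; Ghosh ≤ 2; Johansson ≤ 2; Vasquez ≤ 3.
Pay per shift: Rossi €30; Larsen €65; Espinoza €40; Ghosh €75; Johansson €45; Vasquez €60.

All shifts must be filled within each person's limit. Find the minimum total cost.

Mon evening can only be covered by Larsen and Espinoza, so that assignment is forced.
Tue morning can only be covered by Larsen and Ghosh, so that assignment is forced.
Picking the cheapest available clerk for each shift independently would cost €510, but that ignores the shift limits.
An optimal schedule: Mon morning→Vasquez, Mon afternoon→Rossi, Mon evening→Espinoza+Larsen, Tue morning→Larsen+Ghosh, Tue afternoon→Espinoza+Johansson, Tue evening→Rossi, Wed morning→Rossi, Wed afternoon→Johansson.
Total: 60 + 30 + 40 + 65 + 65 + 75 + 40 + 45 + 30 + 30 + 45 = €525.

€525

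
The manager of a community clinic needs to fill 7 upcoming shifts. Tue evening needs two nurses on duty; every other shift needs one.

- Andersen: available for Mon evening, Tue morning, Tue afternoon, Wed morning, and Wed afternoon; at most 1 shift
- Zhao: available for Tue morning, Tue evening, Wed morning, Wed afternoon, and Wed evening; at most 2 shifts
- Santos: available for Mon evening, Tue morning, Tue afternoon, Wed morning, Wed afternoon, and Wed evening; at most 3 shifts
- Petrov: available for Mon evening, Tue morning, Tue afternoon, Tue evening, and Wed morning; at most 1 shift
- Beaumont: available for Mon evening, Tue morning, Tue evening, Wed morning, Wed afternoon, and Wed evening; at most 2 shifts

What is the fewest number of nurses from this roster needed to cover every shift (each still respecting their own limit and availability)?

8 slots to fill and no one can take more than 3, so at least ⌈8/3⌉ = 3 nurses are needed.
Any 3 nurses together have capacity at most 3+2+2 = 7 < 8 slots, so 3 can never suffice.
Andersen, Zhao, Santos, and Beaumont alone can cover everything: Mon evening→Santos, Tue morning→Santos, Tue afternoon→Andersen, Tue evening→Zhao+Beaumont, Wed morning→Santos, Wed afternoon→Beaumont, Wed evening→Zhao.

4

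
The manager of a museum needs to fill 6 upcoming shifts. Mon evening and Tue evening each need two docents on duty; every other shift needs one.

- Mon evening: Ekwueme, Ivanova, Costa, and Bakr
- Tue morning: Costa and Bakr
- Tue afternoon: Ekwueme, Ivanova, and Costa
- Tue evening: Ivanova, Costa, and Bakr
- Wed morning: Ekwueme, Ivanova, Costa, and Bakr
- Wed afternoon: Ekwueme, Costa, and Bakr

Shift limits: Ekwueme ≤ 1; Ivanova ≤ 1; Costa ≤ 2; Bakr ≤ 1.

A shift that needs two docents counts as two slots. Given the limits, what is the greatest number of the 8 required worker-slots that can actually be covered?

Total capacity across all docents is 1+1+2+1 = 5, and 8 slots are needed, so at most 5 can be filled.
An assignment achieving 5: Tue morning→Costa, Tue afternoon→Ekwueme, Tue evening→Ivanova+Costa, Wed afternoon→Bakr.
Loads: Ekwueme 1/1, Ivanova 1/1, Costa 2/2, Bakr 1/1.

5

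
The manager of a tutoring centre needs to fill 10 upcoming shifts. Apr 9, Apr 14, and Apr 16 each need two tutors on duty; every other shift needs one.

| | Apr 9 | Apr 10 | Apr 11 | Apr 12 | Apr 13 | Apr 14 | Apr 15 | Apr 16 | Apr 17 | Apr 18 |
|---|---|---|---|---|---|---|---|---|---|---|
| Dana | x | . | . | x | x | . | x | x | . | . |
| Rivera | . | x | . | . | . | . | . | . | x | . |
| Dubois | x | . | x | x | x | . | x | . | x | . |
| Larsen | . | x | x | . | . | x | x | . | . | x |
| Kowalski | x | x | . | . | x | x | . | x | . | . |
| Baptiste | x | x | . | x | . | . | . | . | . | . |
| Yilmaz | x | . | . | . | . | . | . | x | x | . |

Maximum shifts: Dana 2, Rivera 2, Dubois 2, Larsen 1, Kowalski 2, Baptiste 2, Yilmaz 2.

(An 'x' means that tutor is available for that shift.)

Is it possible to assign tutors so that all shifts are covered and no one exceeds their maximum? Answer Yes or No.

Total capacity is 13 and 13 slots are needed, so capacity alone doesn't rule it out.
Shifts {Apr 14, Apr 18} need 3 worker-slots in total, but the tutors available for any of those shifts (Larsen and Kowalski) can supply at most 2 among them. So no valid schedule exists.

No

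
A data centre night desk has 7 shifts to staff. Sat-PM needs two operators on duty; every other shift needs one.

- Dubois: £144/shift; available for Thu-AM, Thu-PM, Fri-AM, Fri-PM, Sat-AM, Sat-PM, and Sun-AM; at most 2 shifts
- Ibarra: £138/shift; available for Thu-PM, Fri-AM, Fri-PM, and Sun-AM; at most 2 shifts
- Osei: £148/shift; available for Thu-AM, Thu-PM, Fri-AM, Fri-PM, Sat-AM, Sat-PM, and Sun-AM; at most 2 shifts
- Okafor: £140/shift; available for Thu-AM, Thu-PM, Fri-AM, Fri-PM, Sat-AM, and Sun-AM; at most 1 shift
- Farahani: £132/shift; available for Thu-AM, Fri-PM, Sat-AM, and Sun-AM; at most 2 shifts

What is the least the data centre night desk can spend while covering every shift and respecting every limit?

£1116

Sat-PM can only be covered by Dubois and Osei, so that assignment is forced.
Picking the cheapest available operator for each shift independently would cost £1096, but that ignores the shift limits.
An optimal schedule: Thu-AM→Farahani, Thu-PM→Ibarra, Fri-AM→Ibarra, Fri-PM→Okafor, Sat-AM→Farahani, Sat-PM→Dubois+Osei, Sun-AM→Dubois.
Total: 132 + 138 + 138 + 140 + 132 + 144 + 148 + 144 = £1116.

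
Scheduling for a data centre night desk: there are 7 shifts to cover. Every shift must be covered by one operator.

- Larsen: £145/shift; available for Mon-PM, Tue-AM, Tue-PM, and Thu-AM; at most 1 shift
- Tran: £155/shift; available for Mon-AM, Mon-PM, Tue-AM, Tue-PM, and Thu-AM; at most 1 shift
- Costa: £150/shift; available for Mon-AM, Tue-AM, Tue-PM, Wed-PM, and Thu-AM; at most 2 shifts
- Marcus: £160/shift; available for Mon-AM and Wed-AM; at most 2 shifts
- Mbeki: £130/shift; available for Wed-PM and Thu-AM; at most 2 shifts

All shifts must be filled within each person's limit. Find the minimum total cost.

Wed-AM can only be covered by Marcus, so that assignment is forced.
Picking the cheapest available operator for each shift independently would cost £1005, but that ignores the shift limits.
An optimal schedule: Mon-AM→Costa, Mon-PM→Larsen, Tue-AM→Costa, Tue-PM→Tran, Wed-AM→Marcus, Wed-PM→Mbeki, Thu-AM→Mbeki.
Total: 150 + 145 + 150 + 155 + 160 + 130 + 130 = £1020.

£1020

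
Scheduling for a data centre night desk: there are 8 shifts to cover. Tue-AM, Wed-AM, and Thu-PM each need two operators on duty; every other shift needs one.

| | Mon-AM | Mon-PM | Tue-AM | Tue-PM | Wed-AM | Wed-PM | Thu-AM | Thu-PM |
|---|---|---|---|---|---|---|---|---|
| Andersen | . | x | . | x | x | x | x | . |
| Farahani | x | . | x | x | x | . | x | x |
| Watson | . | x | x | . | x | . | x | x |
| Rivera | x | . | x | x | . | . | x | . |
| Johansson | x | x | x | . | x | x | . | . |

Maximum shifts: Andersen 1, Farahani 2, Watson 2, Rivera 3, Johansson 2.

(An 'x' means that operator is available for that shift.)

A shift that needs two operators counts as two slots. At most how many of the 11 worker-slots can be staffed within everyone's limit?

10

Total capacity across all operators is 1+2+2+3+2 = 10, and 11 slots are needed, so at most 10 can be filled.
An assignment achieving 10: Mon-AM→Farahani, Mon-PM→Watson, Tue-AM→Rivera+Johansson, Tue-PM→Rivera, Wed-AM→Johansson, Wed-PM→Andersen, Thu-AM→Rivera, Thu-PM→Farahani+Watson.
Loads: Andersen 1/1, Farahani 2/2, Watson 2/2, Rivera 3/3, Johansson 2/2.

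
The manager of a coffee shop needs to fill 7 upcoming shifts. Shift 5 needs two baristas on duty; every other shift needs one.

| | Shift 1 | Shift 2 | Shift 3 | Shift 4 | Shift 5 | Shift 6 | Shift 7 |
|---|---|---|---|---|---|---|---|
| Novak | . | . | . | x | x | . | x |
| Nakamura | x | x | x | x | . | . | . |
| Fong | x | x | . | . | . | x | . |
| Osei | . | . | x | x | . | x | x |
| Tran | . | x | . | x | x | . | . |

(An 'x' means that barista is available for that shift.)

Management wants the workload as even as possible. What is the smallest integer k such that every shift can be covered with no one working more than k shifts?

With 5 baristas and 8 worker-slots to fill, someone must work at least ⌈8/5⌉ = 2 shifts, so k ≥ 2.
k = 2 works: Shift 1→Nakamura, Shift 2→Fong, Shift 3→Nakamura, Shift 4→Osei, Shift 5→Novak+Tran, Shift 6→Fong, Shift 7→Novak.
Loads: Novak 2, Nakamura 2, Fong 2, Osei 1, Tran 1 — all ≤ 2.

2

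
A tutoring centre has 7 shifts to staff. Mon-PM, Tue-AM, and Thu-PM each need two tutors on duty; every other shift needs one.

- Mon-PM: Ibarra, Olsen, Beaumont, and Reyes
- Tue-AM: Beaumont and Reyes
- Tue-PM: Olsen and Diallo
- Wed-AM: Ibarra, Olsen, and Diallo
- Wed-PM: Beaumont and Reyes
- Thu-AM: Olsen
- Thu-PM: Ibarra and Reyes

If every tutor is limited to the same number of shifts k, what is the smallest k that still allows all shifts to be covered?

With 5 tutors and 10 worker-slots to fill, someone must work at least ⌈10/5⌉ = 2 shifts, so k ≥ 2.
k = 2 works: Mon-PM→Ibarra+Olsen, Tue-AM→Beaumont+Reyes, Tue-PM→Diallo, Wed-AM→Diallo, Wed-PM→Beaumont, Thu-AM→Olsen, Thu-PM→Ibarra+Reyes.
Loads: Ibarra 2, Olsen 2, Diallo 2, Beaumont 2, Reyes 2 — all ≤ 2.

2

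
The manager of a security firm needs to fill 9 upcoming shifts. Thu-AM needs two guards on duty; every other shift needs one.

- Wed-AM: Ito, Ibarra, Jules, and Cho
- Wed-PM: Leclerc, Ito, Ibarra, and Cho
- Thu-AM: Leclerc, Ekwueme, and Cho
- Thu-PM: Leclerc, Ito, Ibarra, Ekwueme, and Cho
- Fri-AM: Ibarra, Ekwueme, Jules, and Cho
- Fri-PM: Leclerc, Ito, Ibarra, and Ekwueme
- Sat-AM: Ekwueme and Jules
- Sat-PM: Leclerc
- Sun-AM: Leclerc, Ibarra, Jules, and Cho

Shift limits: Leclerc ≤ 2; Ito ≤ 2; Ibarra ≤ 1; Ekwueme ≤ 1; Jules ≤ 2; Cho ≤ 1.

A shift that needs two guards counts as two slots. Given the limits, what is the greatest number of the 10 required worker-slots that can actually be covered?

9

Total capacity across all guards is 2+2+1+1+2+1 = 9, and 10 slots are needed, so at most 9 can be filled.
An assignment achieving 9: Wed-AM→Ito, Wed-PM→Ito, Thu-AM→Leclerc+Cho, Fri-AM→Jules, Fri-PM→Ibarra, Sat-AM→Ekwueme, Sat-PM→Leclerc, Sun-AM→Jules.
Loads: Leclerc 2/2, Ito 2/2, Ibarra 1/1, Ekwueme 1/1, Jules 2/2, Cho 1/1.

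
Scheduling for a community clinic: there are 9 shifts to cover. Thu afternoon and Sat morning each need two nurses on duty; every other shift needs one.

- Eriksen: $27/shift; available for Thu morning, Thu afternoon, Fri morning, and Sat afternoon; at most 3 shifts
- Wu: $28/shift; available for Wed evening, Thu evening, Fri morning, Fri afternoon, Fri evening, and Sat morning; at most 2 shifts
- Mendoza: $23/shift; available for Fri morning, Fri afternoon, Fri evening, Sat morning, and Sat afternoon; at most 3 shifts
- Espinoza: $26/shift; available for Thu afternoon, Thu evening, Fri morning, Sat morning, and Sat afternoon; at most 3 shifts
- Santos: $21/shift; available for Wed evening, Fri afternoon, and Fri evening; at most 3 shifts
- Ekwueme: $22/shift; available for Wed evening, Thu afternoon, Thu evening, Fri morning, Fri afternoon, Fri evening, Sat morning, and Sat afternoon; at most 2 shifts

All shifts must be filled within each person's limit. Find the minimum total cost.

$255

Thu morning can only be covered by Eriksen, so that assignment is forced.
Picking the cheapest available nurse for each shift independently would cost $249, but that ignores the shift limits.
An optimal schedule: Wed evening→Santos, Thu morning→Eriksen, Thu afternoon→Ekwueme+Espinoza, Thu evening→Ekwueme, Fri morning→Mendoza, Fri afternoon→Santos, Fri evening→Santos, Sat morning→Mendoza+Espinoza, Sat afternoon→Mendoza.
Total: 21 + 27 + 22 + 26 + 22 + 23 + 21 + 21 + 23 + 26 + 23 = $255.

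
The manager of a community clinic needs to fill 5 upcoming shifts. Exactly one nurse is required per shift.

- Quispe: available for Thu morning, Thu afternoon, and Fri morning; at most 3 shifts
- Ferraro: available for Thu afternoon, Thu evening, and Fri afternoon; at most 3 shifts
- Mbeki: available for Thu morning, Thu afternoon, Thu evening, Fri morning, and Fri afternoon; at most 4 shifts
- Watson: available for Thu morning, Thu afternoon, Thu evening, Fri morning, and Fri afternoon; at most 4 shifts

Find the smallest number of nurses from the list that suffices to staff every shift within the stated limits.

5 slots to fill and no one can take more than 4, so at least ⌈5/4⌉ = 2 nurses are needed.
Quispe and Ferraro alone can cover everything: Thu morning→Quispe, Thu afternoon→Quispe, Thu evening→Ferraro, Fri morning→Quispe, Fri afternoon→Ferraro.

2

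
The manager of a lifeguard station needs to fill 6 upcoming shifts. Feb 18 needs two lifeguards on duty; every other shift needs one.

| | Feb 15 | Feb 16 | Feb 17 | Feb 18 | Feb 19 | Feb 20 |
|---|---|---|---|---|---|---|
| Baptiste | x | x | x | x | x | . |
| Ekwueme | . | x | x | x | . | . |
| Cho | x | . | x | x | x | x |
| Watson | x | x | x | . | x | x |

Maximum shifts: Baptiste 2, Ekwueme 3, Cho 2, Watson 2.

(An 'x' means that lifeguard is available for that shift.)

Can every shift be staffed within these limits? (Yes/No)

One valid schedule: Feb 15→Baptiste, Feb 16→Baptiste, Feb 17→Ekwueme, Feb 18→Ekwueme+Cho, Feb 19→Watson, Feb 20→Cho.
Loads: Baptiste 2/2, Ekwueme 2/3, Cho 2/2, Watson 1/2 — all within limits.

Yes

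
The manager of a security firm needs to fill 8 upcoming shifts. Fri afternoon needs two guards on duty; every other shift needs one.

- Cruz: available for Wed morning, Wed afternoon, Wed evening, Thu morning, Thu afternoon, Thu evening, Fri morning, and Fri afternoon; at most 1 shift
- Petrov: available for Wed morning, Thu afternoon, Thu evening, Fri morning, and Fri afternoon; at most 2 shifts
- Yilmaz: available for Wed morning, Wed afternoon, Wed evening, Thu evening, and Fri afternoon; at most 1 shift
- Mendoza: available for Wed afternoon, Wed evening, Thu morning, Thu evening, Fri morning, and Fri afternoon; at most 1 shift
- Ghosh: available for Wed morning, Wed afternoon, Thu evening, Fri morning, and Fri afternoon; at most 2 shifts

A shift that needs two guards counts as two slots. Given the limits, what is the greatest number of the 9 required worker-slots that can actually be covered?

7

Total capacity across all guards is 1+2+1+1+2 = 7, and 9 slots are needed, so at most 7 can be filled.
An assignment achieving 7: Wed morning→Petrov, Wed afternoon→Mendoza, Wed evening→Yilmaz, Thu morning→Cruz, Thu afternoon→Petrov, Thu evening→Ghosh, Fri morning→Ghosh.
Loads: Cruz 1/1, Petrov 2/2, Yilmaz 1/1, Mendoza 1/1, Ghosh 2/2.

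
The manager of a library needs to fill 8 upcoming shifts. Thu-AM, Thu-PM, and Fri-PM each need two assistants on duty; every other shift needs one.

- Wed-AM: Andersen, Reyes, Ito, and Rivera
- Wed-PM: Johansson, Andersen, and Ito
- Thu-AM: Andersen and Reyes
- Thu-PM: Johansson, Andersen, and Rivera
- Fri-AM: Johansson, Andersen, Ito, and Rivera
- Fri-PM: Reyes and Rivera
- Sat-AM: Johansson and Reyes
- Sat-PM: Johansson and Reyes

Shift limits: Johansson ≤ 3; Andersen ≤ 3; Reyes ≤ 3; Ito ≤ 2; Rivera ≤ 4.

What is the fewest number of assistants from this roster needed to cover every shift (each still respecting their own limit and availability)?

4

11 slots to fill and no one can take more than 4, so at least ⌈11/4⌉ = 3 assistants are needed.
Any 3 assistants together have capacity at most 4+3+3 = 10 < 11 slots, so 3 can never suffice.
Johansson, Andersen, Reyes, and Rivera alone can cover everything: Wed-AM→Andersen, Wed-PM→Johansson, Thu-AM→Andersen+Reyes, Thu-PM→Andersen+Rivera, Fri-AM→Rivera, Fri-PM→Reyes+Rivera, Sat-AM→Johansson, Sat-PM→Johansson.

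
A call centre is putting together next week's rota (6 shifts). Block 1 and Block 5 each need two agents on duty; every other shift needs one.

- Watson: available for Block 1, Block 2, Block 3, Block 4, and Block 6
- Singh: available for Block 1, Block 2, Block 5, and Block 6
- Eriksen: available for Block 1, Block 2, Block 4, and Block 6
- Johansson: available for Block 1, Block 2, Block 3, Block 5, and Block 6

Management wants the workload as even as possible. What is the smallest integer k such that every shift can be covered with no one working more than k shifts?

With 4 agents and 8 worker-slots to fill, someone must work at least ⌈8/4⌉ = 2 shifts, so k ≥ 2.
k = 2 works: Block 1→Eriksen+Johansson, Block 2→Singh, Block 3→Watson, Block 4→Watson, Block 5→Singh+Johansson, Block 6→Eriksen.
Loads: Watson 2, Singh 2, Eriksen 2, Johansson 2 — all ≤ 2.

2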